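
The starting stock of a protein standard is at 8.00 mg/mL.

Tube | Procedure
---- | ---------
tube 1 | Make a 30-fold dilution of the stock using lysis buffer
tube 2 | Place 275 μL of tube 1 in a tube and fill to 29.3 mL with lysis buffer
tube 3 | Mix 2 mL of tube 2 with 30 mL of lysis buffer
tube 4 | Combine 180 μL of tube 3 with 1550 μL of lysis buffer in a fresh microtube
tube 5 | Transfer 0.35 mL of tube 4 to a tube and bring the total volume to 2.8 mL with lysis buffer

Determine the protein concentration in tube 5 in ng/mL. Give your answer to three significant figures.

Step 1: 30-fold → factor 30
Step 2: 275 μL brought to 29.3 mL → factor 29300/275 = 106.55
Step 3: 2 mL + 30 mL = 32 mL total → factor 32/2 = 16
Step 4: 180 μL + 1550 μL = 1730 μL total → factor 1730/180 = 9.6111
Step 5: 0.35 mL brought to 2.8 mL → factor 2.8/0.35 = 8
Overall dilution factor = 30 × 106.55 × 16 × 9.6111 × 8 = 3.9322 × 10^6
Final = 8.00 mg/mL / 3.9322 × 10^6 = 2.034 × 10^-6 mg/mL = 2.03 ng/mL

2.03 ng/mL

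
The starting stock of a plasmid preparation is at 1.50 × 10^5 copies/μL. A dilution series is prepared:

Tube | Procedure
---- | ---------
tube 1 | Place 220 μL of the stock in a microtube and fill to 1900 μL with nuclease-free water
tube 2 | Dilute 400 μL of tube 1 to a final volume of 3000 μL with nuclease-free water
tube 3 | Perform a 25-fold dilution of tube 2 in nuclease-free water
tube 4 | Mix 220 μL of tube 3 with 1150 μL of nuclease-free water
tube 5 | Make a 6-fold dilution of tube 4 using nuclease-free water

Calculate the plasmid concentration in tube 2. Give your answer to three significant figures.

2.32 × 10^3 copies/μL

Step 1: 220 μL brought to 1900 μL → factor 1900/220 = 8.6364
Step 2: 400 μL brought to 3000 μL → factor 3000/400 = 7.5
Dilution factor through tube 2 = 8.6364 × 7.5 = 64.773
[tube 2] = 1.50 × 10^5 copies/μL / 64.773 = 2.32 × 10^3 copies/μL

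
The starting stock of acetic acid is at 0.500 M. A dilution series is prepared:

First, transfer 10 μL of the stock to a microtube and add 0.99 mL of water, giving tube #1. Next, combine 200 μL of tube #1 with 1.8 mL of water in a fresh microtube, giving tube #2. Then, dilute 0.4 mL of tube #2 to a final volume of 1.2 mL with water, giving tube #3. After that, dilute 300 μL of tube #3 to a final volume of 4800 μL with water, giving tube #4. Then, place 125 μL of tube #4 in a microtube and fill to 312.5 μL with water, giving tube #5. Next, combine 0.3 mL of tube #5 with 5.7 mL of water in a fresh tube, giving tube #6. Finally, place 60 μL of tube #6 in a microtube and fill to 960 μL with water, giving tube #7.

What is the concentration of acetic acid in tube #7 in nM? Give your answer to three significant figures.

13.0 nM

Step 1: 10 μL + 0.99 mL = 1000 μL total → factor 1000/10 = 100
Step 2: 200 μL + 1.8 mL = 2000 μL total → factor 2000/200 = 10
Step 3: 0.4 mL brought to 1.2 mL → factor 1.2/0.4 = 3
Step 4: 300 μL brought to 4800 μL → factor 4800/300 = 16
Step 5: 125 μL brought to 312.5 μL → factor 312.5/125 = 2.5
Step 6: 0.3 mL + 5.7 mL = 6 mL total → factor 6/0.3 = 20
Step 7: 60 μL brought to 960 μL → factor 960/60 = 16
Overall dilution factor = 100 × 10 × 3 × 16 × 2.5 × 20 × 16 = 3.84 × 10^7
Final = 0.500 M / 3.84 × 10^7 = 1.302 × 10^-8 M = 13.0 nM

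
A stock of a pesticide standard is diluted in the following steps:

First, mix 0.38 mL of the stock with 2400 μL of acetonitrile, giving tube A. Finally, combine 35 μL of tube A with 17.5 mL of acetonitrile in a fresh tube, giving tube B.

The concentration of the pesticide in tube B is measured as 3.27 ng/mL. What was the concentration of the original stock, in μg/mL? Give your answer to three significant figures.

Step 1: 0.38 mL + 2400 μL = 2.78 mL total → factor 2.78/0.38 = 7.3158
Step 2: 35 μL + 17.5 mL = 17535 μL total → factor 17535/35 = 501
Overall dilution factor = 7.3158 × 501 = 3665.2
Stock = 3.27 ng/mL × 3665.2 = 1.199 × 10^4 ng/mL = 12.0 μg/mL

12.0 μg/mL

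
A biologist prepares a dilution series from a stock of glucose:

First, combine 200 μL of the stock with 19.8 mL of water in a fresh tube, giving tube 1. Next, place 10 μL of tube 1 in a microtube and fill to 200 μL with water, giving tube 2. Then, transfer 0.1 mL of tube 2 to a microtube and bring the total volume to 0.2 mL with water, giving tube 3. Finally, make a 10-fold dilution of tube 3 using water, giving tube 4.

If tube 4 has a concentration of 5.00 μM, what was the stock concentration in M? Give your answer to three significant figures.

0.200 M

Step 1: 200 μL + 19.8 mL = 20000 μL total → factor 20000/200 = 100
Step 2: 10 μL brought to 200 μL → factor 200/10 = 20
Step 3: 0.1 mL brought to 0.2 mL → factor 0.2/0.1 = 2
Step 4: 10-fold → factor 10
Overall dilution factor = 100 × 20 × 2 × 10 = 40000
Stock = 5.00 μM × 40000 = 2.000 × 10^5 μM = 0.200 M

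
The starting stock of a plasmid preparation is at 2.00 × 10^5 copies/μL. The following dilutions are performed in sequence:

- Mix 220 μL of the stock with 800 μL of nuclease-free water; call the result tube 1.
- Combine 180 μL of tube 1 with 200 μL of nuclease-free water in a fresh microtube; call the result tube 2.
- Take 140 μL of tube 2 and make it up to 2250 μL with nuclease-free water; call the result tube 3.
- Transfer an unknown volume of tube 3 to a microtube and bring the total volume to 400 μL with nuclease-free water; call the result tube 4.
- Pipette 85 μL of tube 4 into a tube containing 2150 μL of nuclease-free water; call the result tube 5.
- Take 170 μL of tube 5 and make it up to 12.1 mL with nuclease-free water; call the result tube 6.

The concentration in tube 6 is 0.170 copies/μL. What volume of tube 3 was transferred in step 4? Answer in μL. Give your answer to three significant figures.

Step 1: 220 μL + 800 μL = 1020 μL total → factor 1020/220 = 4.6364
Step 2: 180 μL + 200 μL = 380 μL total → factor 380/180 = 2.1111
Step 3: 140 μL brought to 2250 μL → factor 2250/140 = 16.071
Step 4: v brought to 400 μL → factor = 400 μL/v
Step 5: 85 μL + 2150 μL = 2235 μL total → factor 2235/85 = 26.294
Step 6: 170 μL brought to 12.1 mL → factor 12100/170 = 71.176
Product of known-step factors = 2.944 × 10^5
Overall factor = 2.00 × 10^5 copies/μL / (0.170 copies/μL) = 1.1765 × 10^6
Step-4 factor = 1.1765 × 10^6 / 2.944 × 10^5 = 3.9962
v = 400 μL / 3.9962 = 100 μL

100 μL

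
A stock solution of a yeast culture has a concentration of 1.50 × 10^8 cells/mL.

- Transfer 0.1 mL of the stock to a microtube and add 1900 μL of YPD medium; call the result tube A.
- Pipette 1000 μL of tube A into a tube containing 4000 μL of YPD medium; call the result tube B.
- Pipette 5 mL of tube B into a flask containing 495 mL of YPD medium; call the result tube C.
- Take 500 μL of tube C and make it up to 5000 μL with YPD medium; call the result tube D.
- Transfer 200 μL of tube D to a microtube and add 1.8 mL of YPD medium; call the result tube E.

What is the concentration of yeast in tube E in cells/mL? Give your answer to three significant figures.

150 cells/mL

Step 1: 0.1 mL + 1900 μL = 2 mL total → factor 2/0.1 = 20
Step 2: 1000 μL + 4000 μL = 5000 μL total → factor 5000/1000 = 5
Step 3: 5 mL + 495 mL = 500 mL total → factor 500/5 = 100
Step 4: 500 μL brought to 5000 μL → factor 5000/500 = 10
Step 5: 200 μL + 1.8 mL = 2000 μL total → factor 2000/200 = 10
Overall dilution factor = 20 × 5 × 100 × 10 × 10 = 1 × 10^6
Final = 1.50 × 10^8 cells/mL / 1 × 10^6 = 150 cells/mL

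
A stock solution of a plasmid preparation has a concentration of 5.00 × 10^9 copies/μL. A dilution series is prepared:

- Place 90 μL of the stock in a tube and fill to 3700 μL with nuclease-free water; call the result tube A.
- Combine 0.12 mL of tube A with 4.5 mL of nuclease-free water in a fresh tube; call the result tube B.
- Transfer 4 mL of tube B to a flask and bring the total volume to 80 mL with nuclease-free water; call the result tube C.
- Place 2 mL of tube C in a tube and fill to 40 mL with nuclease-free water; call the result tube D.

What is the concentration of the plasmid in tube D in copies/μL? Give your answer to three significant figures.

Step 1: 90 μL brought to 3700 μL → factor 3700/90 = 41.111
Step 2: 0.12 mL + 4.5 mL = 4.62 mL total → factor 4.62/0.12 = 38.5
Step 3: 4 mL brought to 80 mL → factor 80/4 = 20
Step 4: 2 mL brought to 40 mL → factor 40/2 = 20
Overall dilution factor = 41.111 × 38.5 × 20 × 20 = 6.3311 × 10^5
Final = 5.00 × 10^9 copies/μL / 6.3311 × 10^5 = 7.90 × 10^3 copies/μL

7.90 × 10^3 copies/μL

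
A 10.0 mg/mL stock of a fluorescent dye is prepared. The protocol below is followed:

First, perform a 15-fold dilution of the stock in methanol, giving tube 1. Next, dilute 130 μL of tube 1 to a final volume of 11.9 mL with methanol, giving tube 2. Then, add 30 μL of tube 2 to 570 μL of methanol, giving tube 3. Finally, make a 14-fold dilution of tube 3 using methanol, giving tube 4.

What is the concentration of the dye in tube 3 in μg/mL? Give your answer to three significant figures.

Step 1: 15-fold → factor 15
Step 2: 130 μL brought to 11.9 mL → factor 11900/130 = 91.538
Step 3: 30 μL + 570 μL = 600 μL total → factor 600/30 = 20
Dilution factor through tube 3 = 15 × 91.538 × 20 = 27462
[tube 3] = 10.0 mg/mL / 27462 = 0.0003641 mg/mL = 0.364 μg/mL

0.364 μg/mL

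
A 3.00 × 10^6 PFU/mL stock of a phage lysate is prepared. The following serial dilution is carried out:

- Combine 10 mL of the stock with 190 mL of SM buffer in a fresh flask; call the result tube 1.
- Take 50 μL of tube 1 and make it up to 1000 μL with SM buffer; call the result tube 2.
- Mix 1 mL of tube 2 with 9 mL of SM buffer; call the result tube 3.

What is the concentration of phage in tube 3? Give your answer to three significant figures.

Step 1: 10 mL + 190 mL = 200 mL total → factor 200/10 = 20
Step 2: 50 μL brought to 1000 μL → factor 1000/50 = 20
Step 3: 1 mL + 9 mL = 10 mL total → factor 10/1 = 10
Overall dilution factor = 20 × 20 × 10 = 4000
Final = 3.00 × 10^6 PFU/mL / 4000 = 750 PFU/mL

750 PFU/mL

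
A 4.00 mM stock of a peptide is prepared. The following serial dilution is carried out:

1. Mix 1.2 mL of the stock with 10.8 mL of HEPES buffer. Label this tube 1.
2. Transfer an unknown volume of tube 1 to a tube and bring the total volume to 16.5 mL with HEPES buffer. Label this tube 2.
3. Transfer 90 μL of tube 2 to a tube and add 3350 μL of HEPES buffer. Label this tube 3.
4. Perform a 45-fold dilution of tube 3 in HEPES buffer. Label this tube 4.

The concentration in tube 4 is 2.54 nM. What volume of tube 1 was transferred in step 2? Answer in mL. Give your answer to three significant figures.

0.180 mL

Step 1: 1.2 mL + 10.8 mL = 12 mL total → factor 12/1.2 = 10
Step 2: v brought to 16.5 mL → factor = 16.5 mL/v
Step 3: 90 μL + 3350 μL = 3440 μL total → factor 3440/90 = 38.222
Step 4: 45-fold → factor 45
Product of known-step factors = 17200
Overall factor = 4.00 mM / (2.54 nM) = 1.5748 × 10^6
Step-2 factor = 1.5748 × 10^6 / 17200 = 91.558
v = 16.5 mL / 91.558 = 0.180 mL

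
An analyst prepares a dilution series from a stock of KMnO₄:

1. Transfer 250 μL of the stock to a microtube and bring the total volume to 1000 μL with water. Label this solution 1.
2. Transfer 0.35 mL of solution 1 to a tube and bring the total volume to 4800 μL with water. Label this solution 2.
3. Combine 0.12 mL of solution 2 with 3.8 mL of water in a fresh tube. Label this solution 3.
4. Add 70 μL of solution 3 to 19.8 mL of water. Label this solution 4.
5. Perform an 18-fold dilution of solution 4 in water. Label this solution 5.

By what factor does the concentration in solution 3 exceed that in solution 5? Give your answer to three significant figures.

Step 1: 250 μL brought to 1000 μL → factor 1000/250 = 4
Step 2: 0.35 mL brought to 4800 μL → factor 4.8/0.35 = 13.714
Step 3: 0.12 mL + 3.8 mL = 3.92 mL total → factor 3.92/0.12 = 32.667
Step 4: 70 μL + 19.8 mL = 19870 μL total → factor 19870/70 = 283.86
Step 5: 18-fold → factor 18
Dilution factor to solution 3 = 1792; to solution 5 = 9.1561 × 10^6
[solution 3]/[solution 5] = (factor to solution 5)/(factor to solution 3) = 9.1561 × 10^6/1792 = 5.11 × 10^3

5.11 × 10^3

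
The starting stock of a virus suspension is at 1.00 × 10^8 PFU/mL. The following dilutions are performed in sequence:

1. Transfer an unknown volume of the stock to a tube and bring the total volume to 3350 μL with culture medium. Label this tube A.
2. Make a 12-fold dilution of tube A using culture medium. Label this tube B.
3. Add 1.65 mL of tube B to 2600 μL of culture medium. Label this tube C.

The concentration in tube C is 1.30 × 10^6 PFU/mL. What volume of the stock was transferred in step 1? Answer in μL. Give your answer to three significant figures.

Step 1: v brought to 3350 μL → factor = 3350 μL/v
Step 2: 12-fold → factor 12
Step 3: 1.65 mL + 2600 μL = 4.25 mL total → factor 4.25/1.65 = 2.5758
Product of known-step factors = 30.909
Overall factor = 1.00 × 10^8 PFU/mL / (1.30 × 10^6 PFU/mL) = 76.923
Step-1 factor = 76.923 / 30.909 = 2.4887
v = 3350 μL / 2.4887 = 1.35 × 10^3 μL

1.35 × 10^3 μL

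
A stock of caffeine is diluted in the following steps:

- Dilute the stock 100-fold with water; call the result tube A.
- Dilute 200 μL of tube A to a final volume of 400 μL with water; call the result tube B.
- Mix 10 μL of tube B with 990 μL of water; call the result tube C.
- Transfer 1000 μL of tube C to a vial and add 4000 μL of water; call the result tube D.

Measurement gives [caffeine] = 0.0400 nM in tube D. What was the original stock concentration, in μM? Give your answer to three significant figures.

Step 1: 100-fold → factor 100
Step 2: 200 μL brought to 400 μL → factor 400/200 = 2
Step 3: 10 μL + 990 μL = 1000 μL total → factor 1000/10 = 100
Step 4: 1000 μL + 4000 μL = 5000 μL total → factor 5000/1000 = 5
Overall dilution factor = 100 × 2 × 100 × 5 = 1 × 10^5
Stock = 0.0400 nM × 1 × 10^5 = 4000 nM = 4.00 μM

4.00 μM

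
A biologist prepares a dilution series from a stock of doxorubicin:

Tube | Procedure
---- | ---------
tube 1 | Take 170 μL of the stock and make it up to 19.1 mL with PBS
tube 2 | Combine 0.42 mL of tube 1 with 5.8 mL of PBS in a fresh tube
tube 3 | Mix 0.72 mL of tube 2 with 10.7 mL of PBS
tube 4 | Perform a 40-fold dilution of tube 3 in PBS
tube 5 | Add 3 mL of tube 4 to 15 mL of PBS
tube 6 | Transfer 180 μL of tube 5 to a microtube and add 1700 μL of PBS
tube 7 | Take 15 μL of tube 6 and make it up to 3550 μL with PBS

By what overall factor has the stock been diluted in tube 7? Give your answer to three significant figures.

Step 1: 170 μL brought to 19.1 mL → factor 19100/170 = 112.35
Step 2: 0.42 mL + 5.8 mL = 6.22 mL total → factor 6.22/0.42 = 14.81
Step 3: 0.72 mL + 10.7 mL = 11.42 mL total → factor 11.42/0.72 = 15.861
Step 4: 40-fold → factor 40
Step 5: 3 mL + 15 mL = 18 mL total → factor 18/3 = 6
Step 6: 180 μL + 1700 μL = 1880 μL total → factor 1880/180 = 10.444
Step 7: 15 μL brought to 3550 μL → factor 3550/15 = 236.67
Overall dilution factor = 112.35 × 14.81 × 15.861 × 40 × 6 × 10.444 × 236.67 = 1.5656 × 10^10

1.57 × 10^10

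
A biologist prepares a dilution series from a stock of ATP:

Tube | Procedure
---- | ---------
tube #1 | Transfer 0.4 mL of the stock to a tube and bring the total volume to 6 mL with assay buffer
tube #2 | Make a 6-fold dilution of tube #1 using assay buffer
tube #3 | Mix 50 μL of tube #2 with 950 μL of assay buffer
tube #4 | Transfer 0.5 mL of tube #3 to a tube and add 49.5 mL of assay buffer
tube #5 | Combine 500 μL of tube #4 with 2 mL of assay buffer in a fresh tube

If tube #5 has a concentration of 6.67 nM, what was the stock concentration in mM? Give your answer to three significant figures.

6.00 mM

Step 1: 0.4 mL brought to 6 mL → factor 6/0.4 = 15
Step 2: 6-fold → factor 6
Step 3: 50 μL + 950 μL = 1000 μL total → factor 1000/50 = 20
Step 4: 0.5 mL + 49.5 mL = 50 mL total → factor 50/0.5 = 100
Step 5: 500 μL + 2 mL = 2500 μL total → factor 2500/500 = 5
Overall dilution factor = 15 × 6 × 20 × 100 × 5 = 9 × 10^5
Stock = 6.67 nM × 9 × 10^5 = 6.003 × 10^6 nM = 6.00 mM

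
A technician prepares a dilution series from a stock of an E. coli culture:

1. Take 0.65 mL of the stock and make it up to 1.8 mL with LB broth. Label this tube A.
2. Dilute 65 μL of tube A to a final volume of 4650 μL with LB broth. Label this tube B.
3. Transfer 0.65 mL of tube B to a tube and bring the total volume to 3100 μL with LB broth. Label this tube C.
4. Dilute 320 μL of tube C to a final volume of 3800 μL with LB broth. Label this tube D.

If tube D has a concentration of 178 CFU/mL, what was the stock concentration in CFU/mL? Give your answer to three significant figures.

2.00 × 10^6 CFU/mL

Step 1: 0.65 mL brought to 1.8 mL → factor 1.8/0.65 = 2.7692
Step 2: 65 μL brought to 4650 μL → factor 4650/65 = 71.538
Step 3: 0.65 mL brought to 3100 μL → factor 3.1/0.65 = 4.7692
Step 4: 320 μL brought to 3800 μL → factor 3800/320 = 11.875
Overall dilution factor = 2.7692 × 71.538 × 4.7692 × 11.875 = 11220
Stock = 178 CFU/mL × 11220 = 2.00 × 10^6 CFU/mL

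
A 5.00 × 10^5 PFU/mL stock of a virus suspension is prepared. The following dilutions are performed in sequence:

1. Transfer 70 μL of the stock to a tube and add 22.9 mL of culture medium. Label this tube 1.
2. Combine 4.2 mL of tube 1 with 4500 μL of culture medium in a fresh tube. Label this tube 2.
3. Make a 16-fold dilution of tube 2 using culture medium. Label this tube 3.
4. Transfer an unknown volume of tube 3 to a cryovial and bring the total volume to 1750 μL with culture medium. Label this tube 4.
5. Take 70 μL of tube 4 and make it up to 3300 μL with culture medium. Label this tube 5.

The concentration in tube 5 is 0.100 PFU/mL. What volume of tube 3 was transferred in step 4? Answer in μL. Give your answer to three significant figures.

179 μL

Step 1: 70 μL + 22.9 mL = 22970 μL total → factor 22970/70 = 328.14
Step 2: 4.2 mL + 4500 μL = 8.7 mL total → factor 8.7/4.2 = 2.0714
Step 3: 16-fold → factor 16
Step 4: v brought to 1750 μL → factor = 1750 μL/v
Step 5: 70 μL brought to 3300 μL → factor 3300/70 = 47.143
Product of known-step factors = 5.1271 × 10^5
Overall factor = 5.00 × 10^5 PFU/mL / (0.100 PFU/mL) = 5 × 10^6
Step-4 factor = 5 × 10^6 / 5.1271 × 10^5 = 9.7522
v = 1750 μL / 9.7522 = 179 μL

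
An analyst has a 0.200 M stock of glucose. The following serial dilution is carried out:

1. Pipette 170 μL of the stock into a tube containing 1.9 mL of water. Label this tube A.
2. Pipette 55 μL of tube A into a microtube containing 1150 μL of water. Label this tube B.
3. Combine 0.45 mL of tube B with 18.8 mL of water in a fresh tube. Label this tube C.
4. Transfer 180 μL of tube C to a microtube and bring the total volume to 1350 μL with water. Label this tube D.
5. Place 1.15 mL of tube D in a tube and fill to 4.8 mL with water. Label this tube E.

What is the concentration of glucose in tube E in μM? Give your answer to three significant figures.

Step 1: 170 μL + 1.9 mL = 2070 μL total → factor 2070/170 = 12.176
Step 2: 55 μL + 1150 μL = 1205 μL total → factor 1205/55 = 21.909
Step 3: 0.45 mL + 18.8 mL = 19.25 mL total → factor 19.25/0.45 = 42.778
Step 4: 180 μL brought to 1350 μL → factor 1350/180 = 7.5
Step 5: 1.15 mL brought to 4.8 mL → factor 4.8/1.15 = 4.1739
Overall dilution factor = 12.176 × 21.909 × 42.778 × 7.5 × 4.1739 = 3.5725 × 10^5
Final = 0.200 M / 3.5725 × 10^5 = 5.598 × 10^-7 M = 0.560 μM

0.560 μM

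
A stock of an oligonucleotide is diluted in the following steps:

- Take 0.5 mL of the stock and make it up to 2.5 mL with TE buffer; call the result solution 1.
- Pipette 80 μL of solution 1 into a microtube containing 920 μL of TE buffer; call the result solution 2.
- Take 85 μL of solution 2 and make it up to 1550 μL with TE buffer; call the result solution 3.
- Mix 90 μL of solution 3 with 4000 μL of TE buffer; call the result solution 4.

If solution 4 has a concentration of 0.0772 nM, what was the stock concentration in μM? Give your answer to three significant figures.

4.00 μM

Step 1: 0.5 mL brought to 2.5 mL → factor 2.5/0.5 = 5
Step 2: 80 μL + 920 μL = 1000 μL total → factor 1000/80 = 12.5
Step 3: 85 μL brought to 1550 μL → factor 1550/85 = 18.235
Step 4: 90 μL + 4000 μL = 4090 μL total → factor 4090/90 = 45.444
Overall dilution factor = 5 × 12.5 × 18.235 × 45.444 = 51793
Stock = 0.0772 nM × 51793 = 3998 nM = 4.00 μM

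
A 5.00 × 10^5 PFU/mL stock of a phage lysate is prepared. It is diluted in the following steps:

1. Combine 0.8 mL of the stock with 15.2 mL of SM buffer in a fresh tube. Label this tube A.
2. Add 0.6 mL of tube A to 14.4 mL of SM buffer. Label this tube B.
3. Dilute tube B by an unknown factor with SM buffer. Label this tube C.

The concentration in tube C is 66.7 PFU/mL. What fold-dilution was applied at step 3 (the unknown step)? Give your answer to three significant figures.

15.0-fold

Step 1: 0.8 mL + 15.2 mL = 16 mL total → factor 16/0.8 = 20
Step 2: 0.6 mL + 14.4 mL = 15 mL total → factor 15/0.6 = 25
Step 3: unknown factor x
Product of known-step factors = 500
Overall factor = 5.00 × 10^5 PFU/mL / (66.7 PFU/mL) = 7496.3
x = 7496.3 / 500 = 15.0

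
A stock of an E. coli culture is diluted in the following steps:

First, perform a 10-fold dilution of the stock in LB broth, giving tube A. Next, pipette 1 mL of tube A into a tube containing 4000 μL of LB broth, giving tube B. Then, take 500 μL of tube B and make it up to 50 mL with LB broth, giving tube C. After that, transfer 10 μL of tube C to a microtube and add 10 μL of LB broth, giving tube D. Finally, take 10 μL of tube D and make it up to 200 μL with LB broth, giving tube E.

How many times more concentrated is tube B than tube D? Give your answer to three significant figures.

200

Step 1: 10-fold → factor 10
Step 2: 1 mL + 4000 μL = 5 mL total → factor 5/1 = 5
Step 3: 500 μL brought to 50 mL → factor 50000/500 = 100
Step 4: 10 μL + 10 μL = 20 μL total → factor 20/10 = 2
Dilution factor to tube B = 50; to tube D = 10000
[tube B]/[tube D] = (factor to tube D)/(factor to tube B) = 10000/50 = 200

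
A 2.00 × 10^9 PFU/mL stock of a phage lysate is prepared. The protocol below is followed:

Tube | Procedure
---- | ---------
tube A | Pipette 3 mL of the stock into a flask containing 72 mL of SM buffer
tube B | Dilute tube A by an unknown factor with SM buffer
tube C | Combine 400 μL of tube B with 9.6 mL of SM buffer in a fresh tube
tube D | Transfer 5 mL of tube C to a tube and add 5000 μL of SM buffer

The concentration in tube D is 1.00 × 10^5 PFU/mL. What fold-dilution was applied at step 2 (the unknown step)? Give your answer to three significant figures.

Step 1: 3 mL + 72 mL = 75 mL total → factor 75/3 = 25
Step 2: unknown factor x
Step 3: 400 μL + 9.6 mL = 10000 μL total → factor 10000/400 = 25
Step 4: 5 mL + 5000 μL = 10 mL total → factor 10/5 = 2
Product of known-step factors = 1250
Overall factor = 2.00 × 10^9 PFU/mL / (1.00 × 10^5 PFU/mL) = 20000
x = 20000 / 1250 = 16.0

16.0-fold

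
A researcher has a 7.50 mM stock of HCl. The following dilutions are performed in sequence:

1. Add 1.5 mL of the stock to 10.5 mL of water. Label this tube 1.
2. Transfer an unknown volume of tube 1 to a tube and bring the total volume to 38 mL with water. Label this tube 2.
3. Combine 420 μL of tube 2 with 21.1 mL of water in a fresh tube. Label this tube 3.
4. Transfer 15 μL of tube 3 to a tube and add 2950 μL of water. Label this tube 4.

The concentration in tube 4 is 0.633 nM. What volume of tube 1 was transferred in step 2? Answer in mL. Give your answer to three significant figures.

0.260 mL

Step 1: 1.5 mL + 10.5 mL = 12 mL total → factor 12/1.5 = 8
Step 2: v brought to 38 mL → factor = 38 mL/v
Step 3: 420 μL + 21.1 mL = 21520 μL total → factor 21520/420 = 51.238
Step 4: 15 μL + 2950 μL = 2965 μL total → factor 2965/15 = 197.67
Product of known-step factors = 81025
Overall factor = 7.50 mM / (0.633 nM) = 1.1848 × 10^7
Step-2 factor = 1.1848 × 10^7 / 81025 = 146.23
v = 38 mL / 146.23 = 0.260 mL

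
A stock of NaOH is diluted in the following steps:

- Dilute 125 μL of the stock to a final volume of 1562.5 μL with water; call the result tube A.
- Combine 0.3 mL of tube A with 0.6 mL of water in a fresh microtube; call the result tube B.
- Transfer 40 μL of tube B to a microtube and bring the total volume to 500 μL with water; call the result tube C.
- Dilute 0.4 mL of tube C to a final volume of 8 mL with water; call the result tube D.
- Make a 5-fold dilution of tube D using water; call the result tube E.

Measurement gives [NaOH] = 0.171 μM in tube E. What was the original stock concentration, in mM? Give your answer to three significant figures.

Step 1: 125 μL brought to 1562.5 μL → factor 1562.5/125 = 12.5
Step 2: 0.3 mL + 0.6 mL = 0.9 mL total → factor 0.9/0.3 = 3
Step 3: 40 μL brought to 500 μL → factor 500/40 = 12.5
Step 4: 0.4 mL brought to 8 mL → factor 8/0.4 = 20
Step 5: 5-fold → factor 5
Overall dilution factor = 12.5 × 3 × 12.5 × 20 × 5 = 46875
Stock = 0.171 μM × 46875 = 8016 μM = 8.02 mM

8.02 mM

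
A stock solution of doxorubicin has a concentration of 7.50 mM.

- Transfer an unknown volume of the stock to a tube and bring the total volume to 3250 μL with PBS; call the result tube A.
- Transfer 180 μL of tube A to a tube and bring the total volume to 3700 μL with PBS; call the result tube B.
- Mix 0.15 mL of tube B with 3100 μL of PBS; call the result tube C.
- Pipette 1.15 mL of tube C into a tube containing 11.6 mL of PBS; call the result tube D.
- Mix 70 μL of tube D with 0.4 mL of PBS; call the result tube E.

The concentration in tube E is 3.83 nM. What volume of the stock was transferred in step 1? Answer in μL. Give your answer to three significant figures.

Step 1: v brought to 3250 μL → factor = 3250 μL/v
Step 2: 180 μL brought to 3700 μL → factor 3700/180 = 20.556
Step 3: 0.15 mL + 3100 μL = 3.25 mL total → factor 3.25/0.15 = 21.667
Step 4: 1.15 mL + 11.6 mL = 12.75 mL total → factor 12.75/1.15 = 11.087
Step 5: 70 μL + 0.4 mL = 470 μL total → factor 470/70 = 6.7143
Product of known-step factors = 33154
Overall factor = 7.50 mM / (3.83 nM) = 1.9582 × 10^6
Step-1 factor = 1.9582 × 10^6 / 33154 = 59.065
v = 3250 μL / 59.065 = 55.0 μL

55.0 μL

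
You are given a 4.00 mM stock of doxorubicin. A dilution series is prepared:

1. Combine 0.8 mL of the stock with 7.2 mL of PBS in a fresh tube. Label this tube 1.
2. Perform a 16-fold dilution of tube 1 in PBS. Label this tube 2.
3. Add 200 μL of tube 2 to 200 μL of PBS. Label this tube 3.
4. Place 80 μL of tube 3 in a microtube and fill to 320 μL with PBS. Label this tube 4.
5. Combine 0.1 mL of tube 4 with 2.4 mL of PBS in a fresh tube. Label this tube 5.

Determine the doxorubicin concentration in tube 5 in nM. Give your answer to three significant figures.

Step 1: 0.8 mL + 7.2 mL = 8 mL total → factor 8/0.8 = 10
Step 2: 16-fold → factor 16
Step 3: 200 μL + 200 μL = 400 μL total → factor 400/200 = 2
Step 4: 80 μL brought to 320 μL → factor 320/80 = 4
Step 5: 0.1 mL + 2.4 mL = 2.5 mL total → factor 2.5/0.1 = 25
Overall dilution factor = 10 × 16 × 2 × 4 × 25 = 32000
Final = 4.00 mM / 32000 = 0.0001250 mM = 125 nM

125 nM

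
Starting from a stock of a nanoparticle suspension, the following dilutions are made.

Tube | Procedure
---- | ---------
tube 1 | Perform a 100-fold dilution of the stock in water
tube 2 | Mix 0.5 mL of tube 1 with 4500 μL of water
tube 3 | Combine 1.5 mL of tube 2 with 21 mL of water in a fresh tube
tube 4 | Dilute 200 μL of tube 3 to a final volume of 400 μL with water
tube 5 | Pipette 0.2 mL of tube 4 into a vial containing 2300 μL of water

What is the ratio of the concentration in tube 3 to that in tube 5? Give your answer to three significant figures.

25.0

Step 1: 100-fold → factor 100
Step 2: 0.5 mL + 4500 μL = 5 mL total → factor 5/0.5 = 10
Step 3: 1.5 mL + 21 mL = 22.5 mL total → factor 22.5/1.5 = 15
Step 4: 200 μL brought to 400 μL → factor 400/200 = 2
Step 5: 0.2 mL + 2300 μL = 2.5 mL total → factor 2.5/0.2 = 12.5
Dilution factor to tube 3 = 15000; to tube 5 = 3.75 × 10^5
[tube 3]/[tube 5] = (factor to tube 5)/(factor to tube 3) = 3.75 × 10^5/15000 = 25.0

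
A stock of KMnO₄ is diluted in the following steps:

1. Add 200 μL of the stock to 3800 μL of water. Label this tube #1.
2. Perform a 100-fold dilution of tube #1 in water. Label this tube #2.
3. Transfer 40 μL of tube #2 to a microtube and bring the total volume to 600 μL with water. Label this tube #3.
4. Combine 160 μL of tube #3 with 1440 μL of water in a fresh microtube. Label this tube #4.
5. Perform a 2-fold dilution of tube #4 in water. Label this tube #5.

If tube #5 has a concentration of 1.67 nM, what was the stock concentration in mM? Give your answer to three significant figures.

Step 1: 200 μL + 3800 μL = 4000 μL total → factor 4000/200 = 20
Step 2: 100-fold → factor 100
Step 3: 40 μL brought to 600 μL → factor 600/40 = 15
Step 4: 160 μL + 1440 μL = 1600 μL total → factor 1600/160 = 10
Step 5: 2-fold → factor 2
Overall dilution factor = 20 × 100 × 15 × 10 × 2 = 6 × 10^5
Stock = 1.67 nM × 6 × 10^5 = 1.002 × 10^6 nM = 1.00 mM

1.00 mM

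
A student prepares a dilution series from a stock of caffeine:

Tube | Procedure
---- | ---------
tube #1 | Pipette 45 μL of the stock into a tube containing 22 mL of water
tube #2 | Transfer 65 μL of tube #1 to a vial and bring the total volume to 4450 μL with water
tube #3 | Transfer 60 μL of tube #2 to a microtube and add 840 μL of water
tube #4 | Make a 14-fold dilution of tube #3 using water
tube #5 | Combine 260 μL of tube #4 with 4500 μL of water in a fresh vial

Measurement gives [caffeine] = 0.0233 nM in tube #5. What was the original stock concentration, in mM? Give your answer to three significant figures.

3.00 mM

Step 1: 45 μL + 22 mL = 22045 μL total → factor 22045/45 = 489.89
Step 2: 65 μL brought to 4450 μL → factor 4450/65 = 68.462
Step 3: 60 μL + 840 μL = 900 μL total → factor 900/60 = 15
Step 4: 14-fold → factor 14
Step 5: 260 μL + 4500 μL = 4760 μL total → factor 4760/260 = 18.308
Overall dilution factor = 489.89 × 68.462 × 15 × 14 × 18.308 = 1.2894 × 10^8
Stock = 0.0233 nM × 1.2894 × 10^8 = 3.004 × 10^6 nM = 3.00 mM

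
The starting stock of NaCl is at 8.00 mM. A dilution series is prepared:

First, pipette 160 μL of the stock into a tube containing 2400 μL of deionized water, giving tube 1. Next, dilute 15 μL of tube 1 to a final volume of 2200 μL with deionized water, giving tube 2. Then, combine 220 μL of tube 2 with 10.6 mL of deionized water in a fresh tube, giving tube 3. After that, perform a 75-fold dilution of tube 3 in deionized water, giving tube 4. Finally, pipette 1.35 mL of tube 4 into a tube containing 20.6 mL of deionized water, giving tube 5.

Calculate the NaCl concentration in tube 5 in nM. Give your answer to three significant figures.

0.0568 nM

Step 1: 160 μL + 2400 μL = 2560 μL total → factor 2560/160 = 16
Step 2: 15 μL brought to 2200 μL → factor 2200/15 = 146.67
Step 3: 220 μL + 10.6 mL = 10820 μL total → factor 10820/220 = 49.182
Step 4: 75-fold → factor 75
Step 5: 1.35 mL + 20.6 mL = 21.95 mL total → factor 21.95/1.35 = 16.259
Dilution factor through tube 5 = 16 × 146.67 × 49.182 × 75 × 16.259 = 1.4074 × 10^8
[tube 5] = 8.00 mM / 1.4074 × 10^8 = 5.684 × 10^-8 mM = 0.0568 nM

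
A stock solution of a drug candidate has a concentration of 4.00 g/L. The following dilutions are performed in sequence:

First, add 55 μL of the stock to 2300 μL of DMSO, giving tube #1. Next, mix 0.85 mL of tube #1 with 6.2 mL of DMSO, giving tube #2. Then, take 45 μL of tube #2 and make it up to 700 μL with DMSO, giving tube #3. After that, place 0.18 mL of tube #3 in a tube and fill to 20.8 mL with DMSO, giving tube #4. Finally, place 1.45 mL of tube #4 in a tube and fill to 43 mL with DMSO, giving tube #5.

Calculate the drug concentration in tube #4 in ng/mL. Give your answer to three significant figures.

6.27 ng/mL

Step 1: 55 μL + 2300 μL = 2355 μL total → factor 2355/55 = 42.818
Step 2: 0.85 mL + 6.2 mL = 7.05 mL total → factor 7.05/0.85 = 8.2941
Step 3: 45 μL brought to 700 μL → factor 700/45 = 15.556
Step 4: 0.18 mL brought to 20.8 mL → factor 20.8/0.18 = 115.56
Dilution factor through tube #4 = 42.818 × 8.2941 × 15.556 × 115.56 = 6.3837 × 10^5
[tube #4] = 4.00 g/L / 6.3837 × 10^5 = 6.266 × 10^-6 g/L = 6.27 ng/mL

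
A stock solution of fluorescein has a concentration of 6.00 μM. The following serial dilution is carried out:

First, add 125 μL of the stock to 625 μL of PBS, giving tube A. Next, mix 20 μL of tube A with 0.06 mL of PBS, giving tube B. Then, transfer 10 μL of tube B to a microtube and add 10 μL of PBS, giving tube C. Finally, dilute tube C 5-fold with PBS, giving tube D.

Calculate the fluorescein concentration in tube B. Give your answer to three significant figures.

Step 1: 125 μL + 625 μL = 750 μL total → factor 750/125 = 6
Step 2: 20 μL + 0.06 mL = 80 μL total → factor 80/20 = 4
Dilution factor through tube B = 6 × 4 = 24
[tube B] = 6.00 μM / 24 = 0.250 μM

0.250 μM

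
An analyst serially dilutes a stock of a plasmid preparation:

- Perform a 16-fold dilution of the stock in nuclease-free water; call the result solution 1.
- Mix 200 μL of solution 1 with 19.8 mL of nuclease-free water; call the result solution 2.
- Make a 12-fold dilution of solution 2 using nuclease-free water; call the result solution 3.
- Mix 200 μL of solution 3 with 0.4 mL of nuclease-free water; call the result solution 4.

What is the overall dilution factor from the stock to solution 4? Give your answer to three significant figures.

Step 1: 16-fold → factor 16
Step 2: 200 μL + 19.8 mL = 20000 μL total → factor 20000/200 = 100
Step 3: 12-fold → factor 12
Step 4: 200 μL + 0.4 mL = 600 μL total → factor 600/200 = 3
Overall dilution factor = 16 × 100 × 12 × 3 = 57600

5.76 × 10^4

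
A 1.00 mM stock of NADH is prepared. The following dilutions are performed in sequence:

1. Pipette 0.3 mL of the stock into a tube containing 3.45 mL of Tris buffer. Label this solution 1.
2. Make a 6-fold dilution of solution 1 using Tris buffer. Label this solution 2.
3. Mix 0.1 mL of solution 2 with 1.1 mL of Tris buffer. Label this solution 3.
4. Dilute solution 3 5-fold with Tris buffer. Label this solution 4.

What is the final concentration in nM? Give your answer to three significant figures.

Step 1: 0.3 mL + 3.45 mL = 3.75 mL total → factor 3.75/0.3 = 12.5
Step 2: 6-fold → factor 6
Step 3: 0.1 mL + 1.1 mL = 1.2 mL total → factor 1.2/0.1 = 12
Step 4: 5-fold → factor 5
Overall dilution factor = 12.5 × 6 × 12 × 5 = 4500
Final = 1.00 mM / 4500 = 0.0002222 mM = 222 nM

222 nM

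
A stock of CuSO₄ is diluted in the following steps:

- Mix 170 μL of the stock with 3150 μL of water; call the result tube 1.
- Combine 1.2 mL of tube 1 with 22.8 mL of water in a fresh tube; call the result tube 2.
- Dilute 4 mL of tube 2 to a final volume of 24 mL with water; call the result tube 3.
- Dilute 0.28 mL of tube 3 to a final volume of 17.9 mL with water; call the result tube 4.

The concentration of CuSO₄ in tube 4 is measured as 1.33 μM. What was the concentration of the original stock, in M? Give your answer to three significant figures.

Step 1: 170 μL + 3150 μL = 3320 μL total → factor 3320/170 = 19.529
Step 2: 1.2 mL + 22.8 mL = 24 mL total → factor 24/1.2 = 20
Step 3: 4 mL brought to 24 mL → factor 24/4 = 6
Step 4: 0.28 mL brought to 17.9 mL → factor 17.9/0.28 = 63.929
Overall dilution factor = 19.529 × 20 × 6 × 63.929 = 1.4982 × 10^5
Stock = 1.33 μM × 1.4982 × 10^5 = 1.993 × 10^5 μM = 0.199 M

0.199 M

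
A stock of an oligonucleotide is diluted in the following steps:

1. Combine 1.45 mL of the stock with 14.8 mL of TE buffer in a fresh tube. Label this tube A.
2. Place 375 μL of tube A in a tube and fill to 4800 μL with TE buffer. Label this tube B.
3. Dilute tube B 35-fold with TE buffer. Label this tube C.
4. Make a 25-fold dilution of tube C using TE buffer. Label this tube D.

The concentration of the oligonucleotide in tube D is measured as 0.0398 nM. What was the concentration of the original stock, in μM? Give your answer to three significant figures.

5.00 μM

Step 1: 1.45 mL + 14.8 mL = 16.25 mL total → factor 16.25/1.45 = 11.207
Step 2: 375 μL brought to 4800 μL → factor 4800/375 = 12.8
Step 3: 35-fold → factor 35
Step 4: 25-fold → factor 25
Overall dilution factor = 11.207 × 12.8 × 35 × 25 = 1.2552 × 10^5
Stock = 0.0398 nM × 1.2552 × 10^5 = 4996 nM = 5.00 μM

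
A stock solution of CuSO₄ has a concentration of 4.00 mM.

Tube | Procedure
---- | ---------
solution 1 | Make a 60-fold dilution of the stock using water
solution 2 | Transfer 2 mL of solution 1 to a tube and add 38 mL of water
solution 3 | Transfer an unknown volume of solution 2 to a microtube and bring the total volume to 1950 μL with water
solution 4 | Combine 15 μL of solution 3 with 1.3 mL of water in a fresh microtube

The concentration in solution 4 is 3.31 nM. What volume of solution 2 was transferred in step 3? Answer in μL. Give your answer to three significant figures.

Step 1: 60-fold → factor 60
Step 2: 2 mL + 38 mL = 40 mL total → factor 40/2 = 20
Step 3: v brought to 1950 μL → factor = 1950 μL/v
Step 4: 15 μL + 1.3 mL = 1315 μL total → factor 1315/15 = 87.667
Product of known-step factors = 1.052 × 10^5
Overall factor = 4.00 mM / (3.31 nM) = 1.2085 × 10^6
Step-3 factor = 1.2085 × 10^6 / 1.052 × 10^5 = 11.487
v = 1950 μL / 11.487 = 170 μL

170 μL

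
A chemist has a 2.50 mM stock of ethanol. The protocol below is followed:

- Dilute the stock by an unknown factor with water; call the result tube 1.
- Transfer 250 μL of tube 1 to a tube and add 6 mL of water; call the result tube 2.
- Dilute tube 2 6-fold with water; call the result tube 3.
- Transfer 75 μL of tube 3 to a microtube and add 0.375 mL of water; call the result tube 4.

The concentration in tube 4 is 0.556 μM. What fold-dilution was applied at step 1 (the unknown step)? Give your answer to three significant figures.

Step 1: unknown factor x
Step 2: 250 μL + 6 mL = 6250 μL total → factor 6250/250 = 25
Step 3: 6-fold → factor 6
Step 4: 75 μL + 0.375 mL = 450 μL total → factor 450/75 = 6
Product of known-step factors = 900
Overall factor = 2.50 mM / (0.556 μM) = 4496.4
x = 4496.4 / 900 = 5.00

5.00-fold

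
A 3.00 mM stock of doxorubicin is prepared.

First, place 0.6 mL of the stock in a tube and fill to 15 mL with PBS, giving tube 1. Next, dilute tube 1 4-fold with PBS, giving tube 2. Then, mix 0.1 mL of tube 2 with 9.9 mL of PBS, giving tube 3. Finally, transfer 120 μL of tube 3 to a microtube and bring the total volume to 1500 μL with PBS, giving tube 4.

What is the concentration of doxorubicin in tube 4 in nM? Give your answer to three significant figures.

Step 1: 0.6 mL brought to 15 mL → factor 15/0.6 = 25
Step 2: 4-fold → factor 4
Step 3: 0.1 mL + 9.9 mL = 10 mL total → factor 10/0.1 = 100
Step 4: 120 μL brought to 1500 μL → factor 1500/120 = 12.5
Overall dilution factor = 25 × 4 × 100 × 12.5 = 1.25 × 10^5
Final = 3.00 mM / 1.25 × 10^5 = 2.400 × 10^-5 mM = 24.0 nM

24.0 nM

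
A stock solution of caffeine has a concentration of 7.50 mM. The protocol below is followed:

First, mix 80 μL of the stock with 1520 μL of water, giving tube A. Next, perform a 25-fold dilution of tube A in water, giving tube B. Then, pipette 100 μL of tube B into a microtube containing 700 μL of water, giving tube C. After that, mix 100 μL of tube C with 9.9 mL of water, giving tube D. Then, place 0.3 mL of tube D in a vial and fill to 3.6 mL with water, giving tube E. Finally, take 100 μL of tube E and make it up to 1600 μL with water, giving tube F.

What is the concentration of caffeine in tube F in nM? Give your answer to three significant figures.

0.0977 nM

Step 1: 80 μL + 1520 μL = 1600 μL total → factor 1600/80 = 20
Step 2: 25-fold → factor 25
Step 3: 100 μL + 700 μL = 800 μL total → factor 800/100 = 8
Step 4: 100 μL + 9.9 mL = 10000 μL total → factor 10000/100 = 100
Step 5: 0.3 mL brought to 3.6 mL → factor 3.6/0.3 = 12
Step 6: 100 μL brought to 1600 μL → factor 1600/100 = 16
Overall dilution factor = 20 × 25 × 8 × 100 × 12 × 16 = 7.68 × 10^7
Final = 7.50 mM / 7.68 × 10^7 = 9.766 × 10^-8 mM = 0.0977 nM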